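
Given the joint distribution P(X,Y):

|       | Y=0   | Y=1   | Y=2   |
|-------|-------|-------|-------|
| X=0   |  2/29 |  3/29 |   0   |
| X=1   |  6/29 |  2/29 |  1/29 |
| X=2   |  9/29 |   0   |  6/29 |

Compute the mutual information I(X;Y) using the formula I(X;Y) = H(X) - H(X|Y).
0.3343 bits

I(X;Y) = H(X) - H(X|Y)

Marginal of X (row sums):
  P(X=0) = 2/29 + 3/29 + 0 = 5/29
  P(X=1) = 6/29 + 2/29 + 1/29 = 9/29
  P(X=2) = 9/29 + 0 + 6/29 = 15/29
H(X) = -[(5/29)·log₂(5/29) + (9/29)·log₂(9/29) + (15/29)·log₂(15/29)]
  = 0.4373 + 0.5239 + 0.4919 = 1.4531 bits

Marginal of Y (column sums):
  P(Y=0) = 2/29 + 6/29 + 9/29 = 17/29
  P(Y=1) = 3/29 + 2/29 + 0 = 5/29
  P(Y=2) = 0 + 1/29 + 6/29 = 7/29
H(X|Y) = Σ_y P(y)·H(X|Y=y):
  Y=0: P(Y=0) = 17/29, P(X|Y=0) = (2/17, 6/17, 9/17) → H(X|Y=0) = 1.3793
  Y=1: P(Y=1) = 5/29, P(X|Y=1) = (3/5, 2/5, 0) → H(X|Y=1) = 0.9710
  Y=2: P(Y=2) = 7/29, P(X|Y=2) = (0, 1/7, 6/7) → H(X|Y=2) = 0.5917
H(X|Y) = (17/29)·1.3793 + (5/29)·0.9710 + (7/29)·0.5917 = 1.1188 bits

I(X;Y) = H(X) - H(X|Y) = 1.4531 - 1.1188 = 0.3343 bits

Cross-check via I(X;Y) = H(X) + H(Y) - H(X,Y): computing H(Y) from the column sums and H(X,Y) from the 9 cells in the same way gives H(Y) = 1.3839 bits and H(X,Y) = 2.5027 bits, so
I(X;Y) = 1.4531 + 1.3839 - 2.5027 = 0.3343 bits ✓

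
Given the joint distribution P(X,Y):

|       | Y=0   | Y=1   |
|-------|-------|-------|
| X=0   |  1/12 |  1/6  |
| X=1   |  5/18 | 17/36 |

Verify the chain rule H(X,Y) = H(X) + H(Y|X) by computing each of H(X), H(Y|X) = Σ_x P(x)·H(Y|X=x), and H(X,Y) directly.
H(X) = 0.8113 bits, H(Y|X) = 0.9428 bits, H(X,Y) = 1.7541 bits

Marginal of X (row sums):
  P(X=0) = 1/12 + 1/6 = 1/4
  P(X=1) = 5/18 + 17/36 = 3/4
H(X) = -[(1/4)·log₂(1/4) + (3/4)·log₂(3/4)]
  = 0.50000 + 0.31128 = 0.8113 bits

H(Y|X) = Σ_x P(x)·H(Y|X=x):
  X=0: P(X=0) = 1/4, P(Y|X=0) = (1/3, 2/3) → H(Y|X=0) = 0.91830
  X=1: P(X=1) = 3/4, P(Y|X=1) = (10/27, 17/27) → H(Y|X=1) = 0.95096
H(Y|X) = (1/4)·0.91830 + (3/4)·0.95096 = 0.9428 bits

H(X,Y) = -Σ_{x,y} P(x,y) log₂ P(x,y). Per-cell terms -P(x,y)·log₂P(x,y):
  X=0: 0.29875, 0.43083
  X=1: 0.51333, 0.51116
Sum of the 4 terms: H(X,Y) = 1.7541 bits

Chain rule check:
  H(X) + H(Y|X) = 0.8113 + 0.9428 = 1.7541 bits
  H(X,Y) = 1.7541 bits
✓ Chain rule verified.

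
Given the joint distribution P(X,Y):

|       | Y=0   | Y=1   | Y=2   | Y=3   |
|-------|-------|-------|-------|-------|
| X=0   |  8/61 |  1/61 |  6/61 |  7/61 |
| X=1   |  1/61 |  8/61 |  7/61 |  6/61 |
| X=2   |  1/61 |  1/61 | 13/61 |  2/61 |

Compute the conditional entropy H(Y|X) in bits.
1.5946 bits

H(Y|X) = H(X,Y) - H(X)

H(X,Y) = -Σ_{x,y} P(x,y) log₂ P(x,y). Per-cell terms -P(x,y)·log₂P(x,y):
  X=0: 0.38436, 0.09723, 0.32909, 0.35842
  X=1: 0.09723, 0.38436, 0.35842, 0.32909
  X=2: 0.09723, 0.09723, 0.47531, 0.16166
Sum of the 12 terms: H(X,Y) = 3.1696 bits

Marginal of X (row sums):
  P(X=0) = 8/61 + 1/61 + 6/61 + 7/61 = 22/61
  P(X=1) = 1/61 + 8/61 + 7/61 + 6/61 = 22/61
  P(X=2) = 1/61 + 1/61 + 13/61 + 2/61 = 17/61
H(X) = -[(22/61)·log₂(22/61) + (22/61)·log₂(22/61) + (17/61)·log₂(17/61)]
  = 0.53063 + 0.53063 + 0.51370 = 1.5750 bits

H(Y|X) = H(X,Y) - H(X) = 3.1696 - 1.5750 = 1.5946 bits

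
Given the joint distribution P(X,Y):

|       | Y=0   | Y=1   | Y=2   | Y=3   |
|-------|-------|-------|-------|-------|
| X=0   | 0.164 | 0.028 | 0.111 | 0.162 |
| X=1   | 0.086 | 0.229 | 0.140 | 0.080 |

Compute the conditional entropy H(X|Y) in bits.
0.8299 bits

H(X|Y) = H(X,Y) - H(Y)

H(X,Y) = -Σ_{x,y} P(x,y) log₂ P(x,y). Per-cell terms -P(x,y)·log₂P(x,y):
  X=0: 0.42775, 0.14444, 0.35202, 0.42540
  X=1: 0.30440, 0.48699, 0.39711, 0.29151
Sum of the 8 terms: H(X,Y) = 2.8296 bits

Marginal of Y (column sums):
  P(Y=0) = 0.164 + 0.086 = 0.250
  P(Y=1) = 0.028 + 0.229 = 0.257
  P(Y=2) = 0.111 + 0.140 = 0.251
  P(Y=3) = 0.162 + 0.080 = 0.242
H(Y) = -[0.250·log₂(0.250) + 0.257·log₂(0.257) + 0.251·log₂(0.251) + 0.242·log₂(0.242)]
  = 0.50000 + 0.50376 + 0.50055 + 0.49535 = 1.9997 bits

H(X|Y) = H(X,Y) - H(Y) = 2.8296 - 1.9997 = 0.8299 bits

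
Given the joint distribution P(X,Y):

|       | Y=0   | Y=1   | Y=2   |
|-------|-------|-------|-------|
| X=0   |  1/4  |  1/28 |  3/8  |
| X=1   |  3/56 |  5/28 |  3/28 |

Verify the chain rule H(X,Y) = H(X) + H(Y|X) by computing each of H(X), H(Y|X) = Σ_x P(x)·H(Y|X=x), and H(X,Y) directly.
H(X) = 0.9241 bits, H(Y|X) = 1.2935 bits, H(X,Y) = 2.2176 bits

Marginal of X (row sums):
  P(X=0) = 1/4 + 1/28 + 3/8 = 37/56
  P(X=1) = 3/56 + 5/28 + 3/28 = 19/56
H(X) = -[(37/56)·log₂(37/56) + (19/56)·log₂(19/56)]
  = 0.3950 + 0.5291 = 0.9241 bits

H(Y|X) = Σ_x P(x)·H(Y|X=x):
  X=0: P(X=0) = 37/56, P(Y|X=0) = (14/37, 2/37, 21/37) → H(Y|X=0) = 1.2218
  X=1: P(X=1) = 19/56, P(Y|X=1) = (3/19, 10/19, 6/19) → H(Y|X=1) = 1.4330
H(Y|X) = (37/56)·1.2218 + (19/56)·1.4330 = 1.2935 bits

H(X,Y) = -Σ_{x,y} P(x,y) log₂ P(x,y). Per-cell terms -P(x,y)·log₂P(x,y):
  X=0: 0.5000, 0.1717, 0.5306
  X=1: 0.2262, 0.4438, 0.3453
Sum of the 6 terms: H(X,Y) = 2.2176 bits

Chain rule check:
  H(X) + H(Y|X) = 0.9241 + 1.2935 = 2.2176 bits
  H(X,Y) = 2.2176 bits
✓ Chain rule verified.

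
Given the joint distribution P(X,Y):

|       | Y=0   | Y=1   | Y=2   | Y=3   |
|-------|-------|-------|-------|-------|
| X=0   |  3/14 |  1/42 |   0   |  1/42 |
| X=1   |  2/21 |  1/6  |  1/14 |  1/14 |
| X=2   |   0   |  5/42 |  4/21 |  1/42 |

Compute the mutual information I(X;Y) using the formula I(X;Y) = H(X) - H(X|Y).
0.5014 bits

I(X;Y) = H(X) - H(X|Y)

Marginal of X (row sums):
  P(X=0) = 3/14 + 1/42 + 0 + 1/42 = 11/42
  P(X=1) = 2/21 + 1/6 + 1/14 + 1/14 = 17/42
  P(X=2) = 0 + 5/42 + 4/21 + 1/42 = 1/3
H(X) = -[(11/42)·log₂(11/42) + (17/42)·log₂(17/42) + (1/3)·log₂(1/3)]
  = 0.5062 + 0.5282 + 0.5283 = 1.5627 bits

Marginal of Y (column sums):
  P(Y=0) = 3/14 + 2/21 + 0 = 13/42
  P(Y=1) = 1/42 + 1/6 + 5/42 = 13/42
  P(Y=2) = 0 + 1/14 + 4/21 = 11/42
  P(Y=3) = 1/42 + 1/14 + 1/42 = 5/42
H(X|Y) = Σ_y P(y)·H(X|Y=y):
  Y=0: P(Y=0) = 13/42, P(X|Y=0) = (9/13, 4/13, 0) → H(X|Y=0) = 0.8905
  Y=1: P(Y=1) = 13/42, P(X|Y=1) = (1/13, 7/13, 5/13) → H(X|Y=1) = 1.2957
  Y=2: P(Y=2) = 11/42, P(X|Y=2) = (0, 3/11, 8/11) → H(X|Y=2) = 0.8454
  Y=3: P(Y=3) = 5/42, P(X|Y=3) = (1/5, 3/5, 1/5) → H(X|Y=3) = 1.3710
H(X|Y) = (13/42)·0.8905 + (13/42)·1.2957 + (11/42)·0.8454 + (5/42)·1.3710 = 1.0613 bits

I(X;Y) = H(X) - H(X|Y) = 1.5627 - 1.0613 = 0.5014 bits

Cross-check via I(X;Y) = H(X) + H(Y) - H(X,Y): computing H(Y) from the column sums and H(X,Y) from the 12 cells in the same way gives H(Y) = 1.9191 bits and H(X,Y) = 2.9804 bits, so
I(X;Y) = 1.5627 + 1.9191 - 2.9804 = 0.5014 bits ✓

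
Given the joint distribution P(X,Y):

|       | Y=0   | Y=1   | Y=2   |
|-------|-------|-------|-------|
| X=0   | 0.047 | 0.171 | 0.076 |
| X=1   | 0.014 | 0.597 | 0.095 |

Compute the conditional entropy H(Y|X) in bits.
0.9049 bits

H(Y|X) = H(X,Y) - H(X)

H(X,Y) = -Σ_{x,y} P(x,y) log₂ P(x,y). Per-cell terms -P(x,y)·log₂P(x,y):
  X=0: 0.2073, 0.4357, 0.2826
  X=1: 0.0862, 0.4443, 0.3226
Sum of the 6 terms: H(X,Y) = 1.7787 bits

Marginal of X (row sums):
  P(X=0) = 0.047 + 0.171 + 0.076 = 0.294
  P(X=1) = 0.014 + 0.597 + 0.095 = 0.706
H(X) = -[0.294·log₂(0.294) + 0.706·log₂(0.706)]
  = 0.5192 + 0.3546 = 0.8738 bits

H(Y|X) = H(X,Y) - H(X) = 1.7787 - 0.8738 = 0.9049 bits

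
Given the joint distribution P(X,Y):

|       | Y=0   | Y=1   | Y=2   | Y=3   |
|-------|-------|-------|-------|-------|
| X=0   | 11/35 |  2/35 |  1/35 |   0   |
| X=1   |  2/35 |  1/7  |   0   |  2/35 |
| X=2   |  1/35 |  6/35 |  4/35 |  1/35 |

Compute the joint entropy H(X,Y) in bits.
2.8672 bits

H(X,Y) = -Σ_{x,y} P(x,y) log₂ P(x,y). Per-cell terms -P(x,y)·log₂P(x,y):
  X=0: 0.52481, 0.23596, 0.14655, 0.00000
  X=1: 0.23596, 0.40105, 0.00000, 0.23596
  X=2: 0.14655, 0.43617, 0.35763, 0.14655
  (cells with P = 0 contribute 0)
Sum of the 12 terms: H(X,Y) = 2.8672 bits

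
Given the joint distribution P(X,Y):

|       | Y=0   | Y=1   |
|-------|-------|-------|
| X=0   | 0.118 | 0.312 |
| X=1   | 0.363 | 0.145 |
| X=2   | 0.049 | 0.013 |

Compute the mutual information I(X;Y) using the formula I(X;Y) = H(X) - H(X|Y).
0.1487 bits

I(X;Y) = H(X) - H(X|Y)

Marginal of X (row sums):
  P(X=0) = 0.118 + 0.312 = 0.430
  P(X=1) = 0.363 + 0.145 = 0.508
  P(X=2) = 0.049 + 0.013 = 0.062
H(X) = -[0.430·log₂(0.430) + 0.508·log₂(0.508) + 0.062·log₂(0.062)]
  = 0.52356 + 0.49637 + 0.24872 = 1.26865 bits

Marginal of Y (column sums):
  P(Y=0) = 0.118 + 0.363 + 0.049 = 0.530
  P(Y=1) = 0.312 + 0.145 + 0.013 = 0.470
H(X|Y) = Σ_y P(y)·H(X|Y=y):
  Y=0: P(Y=0) = 0.530, P(X|Y=0) = (59/265, 363/530, 49/530) → H(X|Y=0) = 1.17407
  Y=1: P(Y=1) = 0.470, P(X|Y=1) = (156/235, 29/94, 13/470) → H(X|Y=1) = 1.05899
H(X|Y) = 0.530·1.17407 + 0.470·1.05899 = 1.11998 bits

I(X;Y) = H(X) - H(X|Y) = 1.26865 - 1.11998 = 0.1487 bits

Cross-check via I(X;Y) = H(X) + H(Y) - H(X,Y): computing H(Y) from the column sums and H(X,Y) from the 6 cells in the same way gives H(Y) = 0.99740 bits and H(X,Y) = 2.11738 bits, so
I(X;Y) = 1.26865 + 0.99740 - 2.11738 = 0.1487 bits ✓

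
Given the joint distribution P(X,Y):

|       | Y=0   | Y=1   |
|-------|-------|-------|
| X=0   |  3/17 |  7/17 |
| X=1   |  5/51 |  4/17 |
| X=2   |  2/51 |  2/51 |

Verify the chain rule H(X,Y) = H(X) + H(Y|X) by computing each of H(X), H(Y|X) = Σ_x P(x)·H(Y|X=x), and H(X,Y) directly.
H(X) = 1.2667 bits, H(Y|X) = 0.8882 bits, H(X,Y) = 2.1548 bits

Marginal of X (row sums):
  P(X=0) = 3/17 + 7/17 = 10/17
  P(X=1) = 5/51 + 4/17 = 1/3
  P(X=2) = 2/51 + 2/51 = 4/51
H(X) = -[(10/17)·log₂(10/17) + (1/3)·log₂(1/3) + (4/51)·log₂(4/51)]
  = 0.45031 + 0.52832 + 0.28803 = 1.2667 bits

H(Y|X) = Σ_x P(x)·H(Y|X=x):
  X=0: P(X=0) = 10/17, P(Y|X=0) = (3/10, 7/10) → H(Y|X=0) = 0.88129
  X=1: P(X=1) = 1/3, P(Y|X=1) = (5/17, 12/17) → H(Y|X=1) = 0.87398
  X=2: P(X=2) = 4/51, P(Y|X=2) = (1/2, 1/2) → H(Y|X=2) = 1.00000
H(Y|X) = (10/17)·0.88129 + (1/3)·0.87398 + (4/51)·1.00000 = 0.8882 bits

H(X,Y) = -Σ_{x,y} P(x,y) log₂ P(x,y). Per-cell terms -P(x,y)·log₂P(x,y):
  X=0: 0.44162, 0.52710
  X=1: 0.32848, 0.49117
  X=2: 0.18323, 0.18323
Sum of the 6 terms: H(X,Y) = 2.1548 bits

Chain rule check:
  H(X) + H(Y|X) = 1.2667 + 0.8882 = 2.1549 bits
  H(X,Y) = 2.1548 bits
✓ Chain rule verified (Δ = 0.0001 is 4-dp rounding noise: each of the three values was rounded independently).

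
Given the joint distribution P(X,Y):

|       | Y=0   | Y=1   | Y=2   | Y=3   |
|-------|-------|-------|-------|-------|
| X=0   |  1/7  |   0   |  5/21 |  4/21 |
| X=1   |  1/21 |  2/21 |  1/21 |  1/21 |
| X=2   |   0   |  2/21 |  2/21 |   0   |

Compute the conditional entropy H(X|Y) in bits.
1.0117 bits

H(X|Y) = H(X,Y) - H(Y)

H(X,Y) = -Σ_{x,y} P(x,y) log₂ P(x,y). Per-cell terms -P(x,y)·log₂P(x,y):
  X=0: 0.40105, 0.00000, 0.49295, 0.45568
  X=1: 0.20916, 0.32308, 0.20916, 0.20916
  X=2: 0.00000, 0.32308, 0.32308, 0.00000
  (cells with P = 0 contribute 0)
Sum of the 12 terms: H(X,Y) = 2.9464 bits

Marginal of Y (column sums):
  P(Y=0) = 1/7 + 1/21 + 0 = 4/21
  P(Y=1) = 0 + 2/21 + 2/21 = 4/21
  P(Y=2) = 5/21 + 1/21 + 2/21 = 8/21
  P(Y=3) = 4/21 + 1/21 + 0 = 5/21
H(Y) = -[(4/21)·log₂(4/21) + (4/21)·log₂(4/21) + (8/21)·log₂(8/21) + (5/21)·log₂(5/21)]
  = 0.45568 + 0.45568 + 0.53041 + 0.49295 = 1.9347 bits

H(X|Y) = H(X,Y) - H(Y) = 2.9464 - 1.9347 = 1.0117 bits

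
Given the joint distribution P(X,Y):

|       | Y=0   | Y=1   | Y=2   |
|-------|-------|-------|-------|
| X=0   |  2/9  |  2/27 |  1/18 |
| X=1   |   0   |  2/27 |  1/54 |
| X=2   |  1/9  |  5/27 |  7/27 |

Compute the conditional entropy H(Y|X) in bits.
1.3652 bits

H(Y|X) = H(X,Y) - H(X)

H(X,Y) = -Σ_{x,y} P(x,y) log₂ P(x,y). Per-cell terms -P(x,y)·log₂P(x,y):
  X=0: 0.48221, 0.27814, 0.23166
  X=1: 0.00000, 0.27814, 0.10657
  X=2: 0.35221, 0.45055, 0.50492
  (cells with P = 0 contribute 0)
Sum of the 9 terms: H(X,Y) = 2.6844 bits

Marginal of X (row sums):
  P(X=0) = 2/9 + 2/27 + 1/18 = 19/54
  P(X=1) = 0 + 2/27 + 1/54 = 5/54
  P(X=2) = 1/9 + 5/27 + 7/27 = 5/9
H(X) = -[(19/54)·log₂(19/54) + (5/54)·log₂(5/54) + (5/9)·log₂(5/9)]
  = 0.53023 + 0.31787 + 0.47111 = 1.3192 bits

H(Y|X) = H(X,Y) - H(X) = 2.6844 - 1.3192 = 1.3652 bits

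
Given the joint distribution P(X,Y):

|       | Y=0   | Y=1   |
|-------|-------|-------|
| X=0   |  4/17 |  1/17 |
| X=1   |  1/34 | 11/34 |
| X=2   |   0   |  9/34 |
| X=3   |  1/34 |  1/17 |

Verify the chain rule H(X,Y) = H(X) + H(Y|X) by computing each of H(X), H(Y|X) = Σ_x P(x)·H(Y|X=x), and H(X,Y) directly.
H(X) = 1.8662 bits, H(Y|X) = 0.4394 bits, H(X,Y) = 2.3056 bits

Marginal of X (row sums):
  P(X=0) = 4/17 + 1/17 = 5/17
  P(X=1) = 1/34 + 11/34 = 6/17
  P(X=2) = 0 + 9/34 = 9/34
  P(X=3) = 1/34 + 1/17 = 3/34
H(X) = -[(5/17)·log₂(5/17) + (6/17)·log₂(6/17) + (9/34)·log₂(9/34) + (3/34)·log₂(3/34)]
  = 0.51927 + 0.53029 + 0.50758 + 0.30904 = 1.8662 bits

H(Y|X) = Σ_x P(x)·H(Y|X=x):
  X=0: P(X=0) = 5/17, P(Y|X=0) = (4/5, 1/5) → H(Y|X=0) = 0.72193
  X=1: P(X=1) = 6/17, P(Y|X=1) = (1/12, 11/12) → H(Y|X=1) = 0.41382
  X=2: P(X=2) = 9/34, P(Y|X=2) = (0, 1) → H(Y|X=2) = 0.00000
  X=3: P(X=3) = 3/34, P(Y|X=3) = (1/3, 2/3) → H(Y|X=3) = 0.91830
H(Y|X) = (5/17)·0.72193 + (6/17)·0.41382 + (9/34)·0.00000 + (3/34)·0.91830 = 0.4394 bits

H(X,Y) = -Σ_{x,y} P(x,y) log₂ P(x,y). Per-cell terms -P(x,y)·log₂P(x,y):
  X=0: 0.49117, 0.24044
  X=1: 0.14963, 0.52672
  X=2: 0.00000, 0.50758
  X=3: 0.14963, 0.24044
  (cells with P = 0 contribute 0)
Sum of the 8 terms: H(X,Y) = 2.3056 bits

Chain rule check:
  H(X) + H(Y|X) = 1.8662 + 0.4394 = 2.3056 bits
  H(X,Y) = 2.3056 bits
✓ Chain rule verified.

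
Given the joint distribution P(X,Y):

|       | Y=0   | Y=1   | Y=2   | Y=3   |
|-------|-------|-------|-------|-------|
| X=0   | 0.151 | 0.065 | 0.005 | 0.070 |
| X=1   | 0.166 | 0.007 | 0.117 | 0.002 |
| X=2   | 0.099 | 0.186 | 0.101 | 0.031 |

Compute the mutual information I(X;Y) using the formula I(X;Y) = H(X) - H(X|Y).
0.3079 bits

I(X;Y) = H(X) - H(X|Y)

Marginal of X (row sums):
  P(X=0) = 0.151 + 0.065 + 0.005 + 0.070 = 0.291
  P(X=1) = 0.166 + 0.007 + 0.117 + 0.002 = 0.292
  P(X=2) = 0.099 + 0.186 + 0.101 + 0.031 = 0.417
H(X) = -[0.291·log₂(0.291) + 0.292·log₂(0.292) + 0.417·log₂(0.417)]
  = 0.5182 + 0.5186 + 0.5262 = 1.5630 bits

Marginal of Y (column sums):
  P(Y=0) = 0.151 + 0.166 + 0.099 = 0.416
  P(Y=1) = 0.065 + 0.007 + 0.186 = 0.258
  P(Y=2) = 0.005 + 0.117 + 0.101 = 0.223
  P(Y=3) = 0.070 + 0.002 + 0.031 = 0.103
H(X|Y) = Σ_y P(y)·H(X|Y=y):
  Y=0: P(Y=0) = 0.416, P(X|Y=0) = (151/416, 83/208, 99/416) → H(X|Y=0) = 1.5525
  Y=1: P(Y=1) = 0.258, P(X|Y=1) = (65/258, 7/258, 31/43) → H(X|Y=1) = 0.9826
  Y=2: P(Y=2) = 0.223, P(X|Y=2) = (5/223, 117/223, 101/223) → H(X|Y=2) = 1.1286
  Y=3: P(Y=3) = 0.103, P(X|Y=3) = (70/103, 2/103, 31/103) → H(X|Y=3) = 1.0105
H(X|Y) = 0.416·1.5525 + 0.258·0.9826 + 0.223·1.1286 + 0.103·1.0105 = 1.2551 bits

I(X;Y) = H(X) - H(X|Y) = 1.5630 - 1.2551 = 0.3079 bits

Cross-check via I(X;Y) = H(X) + H(Y) - H(X,Y): computing H(Y) from the column sums and H(X,Y) from the 12 cells in the same way gives H(Y) = 1.8512 bits and H(X,Y) = 3.1063 bits, so
I(X;Y) = 1.5630 + 1.8512 - 3.1063 = 0.3079 bits ✓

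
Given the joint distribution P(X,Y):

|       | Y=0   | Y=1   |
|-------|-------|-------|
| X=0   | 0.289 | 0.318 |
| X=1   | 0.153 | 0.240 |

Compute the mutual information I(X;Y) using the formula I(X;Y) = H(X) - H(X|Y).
0.0053 bits

I(X;Y) = H(X) - H(X|Y)

Marginal of X (row sums):
  P(X=0) = 0.289 + 0.318 = 0.607
  P(X=1) = 0.153 + 0.240 = 0.393
H(X) = -[0.607·log₂(0.607) + 0.393·log₂(0.393)]
  = 0.43718 + 0.52953 = 0.9667 bits

Marginal of Y (column sums):
  P(Y=0) = 0.289 + 0.153 = 0.442
  P(Y=1) = 0.318 + 0.240 = 0.558
H(X|Y) = Σ_y P(y)·H(X|Y=y):
  Y=0: P(Y=0) = 0.442, P(X|Y=0) = (17/26, 9/26) → H(X|Y=0) = 0.93059
  Y=1: P(Y=1) = 0.558, P(X|Y=1) = (53/93, 40/93) → H(X|Y=1) = 0.98586
H(X|Y) = 0.442·0.93059 + 0.558·0.98586 = 0.9614 bits

I(X;Y) = H(X) - H(X|Y) = 0.9667 - 0.9614 = 0.0053 bits

Cross-check via I(X;Y) = H(X) + H(Y) - H(X,Y): computing H(Y) from the column sums and H(X,Y) from the 4 cells in the same way gives H(Y) = 0.9903 bits and H(X,Y) = 1.9517 bits, so
I(X;Y) = 0.9667 + 0.9903 - 1.9517 = 0.0053 bits ✓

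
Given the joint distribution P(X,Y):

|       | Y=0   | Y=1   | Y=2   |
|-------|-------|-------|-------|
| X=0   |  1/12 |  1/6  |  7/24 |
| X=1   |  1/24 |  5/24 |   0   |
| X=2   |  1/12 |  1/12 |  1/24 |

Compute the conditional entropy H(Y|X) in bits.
1.2485 bits

H(Y|X) = H(X,Y) - H(X)

H(X,Y) = -Σ_{x,y} P(x,y) log₂ P(x,y). Per-cell terms -P(x,y)·log₂P(x,y):
  X=0: 0.29875, 0.43083, 0.51847
  X=1: 0.19104, 0.47147, 0.00000
  X=2: 0.29875, 0.29875, 0.19104
  (cells with P = 0 contribute 0)
Sum of the 9 terms: H(X,Y) = 2.6991 bits

Marginal of X (row sums):
  P(X=0) = 1/12 + 1/6 + 7/24 = 13/24
  P(X=1) = 1/24 + 5/24 + 0 = 1/4
  P(X=2) = 1/12 + 1/12 + 1/24 = 5/24
H(X) = -[(13/24)·log₂(13/24) + (1/4)·log₂(1/4) + (5/24)·log₂(5/24)]
  = 0.47912 + 0.50000 + 0.47147 = 1.4506 bits

H(Y|X) = H(X,Y) - H(X) = 2.6991 - 1.4506 = 1.2485 bits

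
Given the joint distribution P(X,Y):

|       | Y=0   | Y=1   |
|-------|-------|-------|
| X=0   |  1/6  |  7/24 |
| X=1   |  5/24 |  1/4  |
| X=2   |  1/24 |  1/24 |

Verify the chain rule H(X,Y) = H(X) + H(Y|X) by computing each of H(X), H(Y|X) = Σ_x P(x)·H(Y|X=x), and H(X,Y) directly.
H(X) = 1.3305 bits, H(Y|X) = 0.9724 bits, H(X,Y) = 2.3028 bits

Marginal of X (row sums):
  P(X=0) = 1/6 + 7/24 = 11/24
  P(X=1) = 5/24 + 1/4 = 11/24
  P(X=2) = 1/24 + 1/24 = 1/12
H(X) = -[(11/24)·log₂(11/24) + (11/24)·log₂(11/24) + (1/12)·log₂(1/12)]
  = 0.5159 + 0.5159 + 0.2987 = 1.3305 bits

H(Y|X) = Σ_x P(x)·H(Y|X=x):
  X=0: P(X=0) = 11/24, P(Y|X=0) = (4/11, 7/11) → H(Y|X=0) = 0.9457
  X=1: P(X=1) = 11/24, P(Y|X=1) = (5/11, 6/11) → H(Y|X=1) = 0.9940
  X=2: P(X=2) = 1/12, P(Y|X=2) = (1/2, 1/2) → H(Y|X=2) = 1.0000
H(Y|X) = (11/24)·0.9457 + (11/24)·0.9940 + (1/12)·1.0000 = 0.9724 bits

H(X,Y) = -Σ_{x,y} P(x,y) log₂ P(x,y). Per-cell terms -P(x,y)·log₂P(x,y):
  X=0: 0.4308, 0.5185
  X=1: 0.4715, 0.5000
  X=2: 0.1910, 0.1910
Sum of the 6 terms: H(X,Y) = 2.3028 bits

Chain rule check:
  H(X) + H(Y|X) = 1.3305 + 0.9724 = 2.3029 bits
  H(X,Y) = 2.3028 bits
✓ Chain rule verified (Δ = 0.0001 is 4-dp rounding noise: each of the three values was rounded independently).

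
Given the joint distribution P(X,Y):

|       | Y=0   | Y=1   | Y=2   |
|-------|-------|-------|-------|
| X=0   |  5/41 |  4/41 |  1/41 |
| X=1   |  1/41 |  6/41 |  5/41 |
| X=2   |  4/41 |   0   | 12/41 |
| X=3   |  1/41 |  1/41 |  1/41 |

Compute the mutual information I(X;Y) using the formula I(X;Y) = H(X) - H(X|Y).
0.3804 bits

I(X;Y) = H(X) - H(X|Y)

Marginal of X (row sums):
  P(X=0) = 5/41 + 4/41 + 1/41 = 10/41
  P(X=1) = 1/41 + 6/41 + 5/41 = 12/41
  P(X=2) = 4/41 + 0 + 12/41 = 16/41
  P(X=3) = 1/41 + 1/41 + 1/41 = 3/41
H(X) = -[(10/41)·log₂(10/41) + (12/41)·log₂(12/41) + (16/41)·log₂(16/41) + (3/41)·log₂(3/41)]
  = 0.4965 + 0.5188 + 0.5298 + 0.2760 = 1.8211 bits

Marginal of Y (column sums):
  P(Y=0) = 5/41 + 1/41 + 4/41 + 1/41 = 11/41
  P(Y=1) = 4/41 + 6/41 + 0 + 1/41 = 11/41
  P(Y=2) = 1/41 + 5/41 + 12/41 + 1/41 = 19/41
H(X|Y) = Σ_y P(y)·H(X|Y=y):
  Y=0: P(Y=0) = 11/41, P(X|Y=0) = (5/11, 1/11, 4/11, 1/11) → H(X|Y=0) = 1.6767
  Y=1: P(Y=1) = 11/41, P(X|Y=1) = (4/11, 6/11, 0, 1/11) → H(X|Y=1) = 1.3222
  Y=2: P(Y=2) = 19/41, P(X|Y=2) = (1/19, 5/19, 12/19, 1/19) → H(X|Y=2) = 1.3727
H(X|Y) = (11/41)·1.6767 + (11/41)·1.3222 + (19/41)·1.3727 = 1.4407 bits

I(X;Y) = H(X) - H(X|Y) = 1.8211 - 1.4407 = 0.3804 bits

Cross-check via I(X;Y) = H(X) + H(Y) - H(X,Y): computing H(Y) from the column sums and H(X,Y) from the 12 cells in the same way gives H(Y) = 1.5327 bits and H(X,Y) = 2.9734 bits, so
I(X;Y) = 1.8211 + 1.5327 - 2.9734 = 0.3804 bits ✓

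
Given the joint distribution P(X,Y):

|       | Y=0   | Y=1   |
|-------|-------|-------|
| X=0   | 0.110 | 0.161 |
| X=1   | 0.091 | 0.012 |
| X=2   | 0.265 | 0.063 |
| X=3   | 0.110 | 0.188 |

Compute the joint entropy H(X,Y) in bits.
2.7283 bits

H(X,Y) = -Σ_{x,y} P(x,y) log₂ P(x,y). Per-cell terms -P(x,y)·log₂P(x,y):
  X=0: 0.35029, 0.42421
  X=1: 0.31468, 0.07657
  X=2: 0.50772, 0.25128
  X=3: 0.35029, 0.45330
Sum of the 8 terms: H(X,Y) = 2.7283 bits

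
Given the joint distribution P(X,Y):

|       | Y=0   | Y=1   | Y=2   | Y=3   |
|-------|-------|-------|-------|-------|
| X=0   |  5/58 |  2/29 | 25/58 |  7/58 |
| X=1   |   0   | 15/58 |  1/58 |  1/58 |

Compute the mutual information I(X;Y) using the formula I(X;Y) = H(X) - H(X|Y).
0.4491 bits

I(X;Y) = H(X) - H(X|Y)

Marginal of X (row sums):
  P(X=0) = 5/58 + 2/29 + 25/58 + 7/58 = 41/58
  P(X=1) = 0 + 15/58 + 1/58 + 1/58 = 17/58
H(X) = -[(41/58)·log₂(41/58) + (17/58)·log₂(17/58)]
  = 0.3538 + 0.5189 = 0.8727 bits

Marginal of Y (column sums):
  P(Y=0) = 5/58 + 0 = 5/58
  P(Y=1) = 2/29 + 15/58 = 19/58
  P(Y=2) = 25/58 + 1/58 = 13/29
  P(Y=3) = 7/58 + 1/58 = 4/29
H(X|Y) = Σ_y P(y)·H(X|Y=y):
  Y=0: P(Y=0) = 5/58, P(X|Y=0) = (1, 0) → H(X|Y=0) = 0.0000
  Y=1: P(Y=1) = 19/58, P(X|Y=1) = (4/19, 15/19) → H(X|Y=1) = 0.7425
  Y=2: P(Y=2) = 13/29, P(X|Y=2) = (25/26, 1/26) → H(X|Y=2) = 0.2352
  Y=3: P(Y=3) = 4/29, P(X|Y=3) = (7/8, 1/8) → H(X|Y=3) = 0.5436
H(X|Y) = (5/58)·0.0000 + (19/58)·0.7425 + (13/29)·0.2352 + (4/29)·0.5436 = 0.4236 bits

I(X;Y) = H(X) - H(X|Y) = 0.8727 - 0.4236 = 0.4491 bits

Cross-check via I(X;Y) = H(X) + H(Y) - H(X,Y): computing H(Y) from the column sums and H(X,Y) from the 8 cells in the same way gives H(Y) = 1.7454 bits and H(X,Y) = 2.1690 bits, so
I(X;Y) = 0.8727 + 1.7454 - 2.1690 = 0.4491 bits ✓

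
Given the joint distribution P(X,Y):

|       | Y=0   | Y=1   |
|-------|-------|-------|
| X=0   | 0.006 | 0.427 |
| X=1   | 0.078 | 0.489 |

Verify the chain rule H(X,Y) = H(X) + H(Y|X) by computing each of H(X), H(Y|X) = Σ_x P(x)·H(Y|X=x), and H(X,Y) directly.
H(X) = 0.9870 bits, H(Y|X) = 0.3733 bits, H(X,Y) = 1.3603 bits

Marginal of X (row sums):
  P(X=0) = 0.006 + 0.427 = 0.433
  P(X=1) = 0.078 + 0.489 = 0.567
H(X) = -[0.433·log₂(0.433) + 0.567·log₂(0.567)]
  = 0.5229 + 0.4641 = 0.9870 bits

H(Y|X) = Σ_x P(x)·H(Y|X=x):
  X=0: P(X=0) = 0.433, P(Y|X=0) = (6/433, 427/433) → H(Y|X=0) = 0.1054
  X=1: P(X=1) = 0.567, P(Y|X=1) = (26/189, 163/189) → H(Y|X=1) = 0.5778
H(Y|X) = 0.433·0.1054 + 0.567·0.5778 = 0.3733 bits

H(X,Y) = -Σ_{x,y} P(x,y) log₂ P(x,y). Per-cell terms -P(x,y)·log₂P(x,y):
  X=0: 0.0443, 0.5242
  X=1: 0.2871, 0.5047
Sum of the 4 terms: H(X,Y) = 1.3603 bits

Chain rule check:
  H(X) + H(Y|X) = 0.9870 + 0.3733 = 1.3603 bits
  H(X,Y) = 1.3603 bits
✓ Chain rule verified.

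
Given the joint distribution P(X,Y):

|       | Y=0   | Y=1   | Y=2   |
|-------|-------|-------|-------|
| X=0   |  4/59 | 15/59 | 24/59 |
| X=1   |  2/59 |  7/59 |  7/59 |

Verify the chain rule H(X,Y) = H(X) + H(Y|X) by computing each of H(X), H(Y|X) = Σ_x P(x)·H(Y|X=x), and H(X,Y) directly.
H(X) = 0.8432 bits, H(Y|X) = 1.3455 bits, H(X,Y) = 2.1887 bits

Marginal of X (row sums):
  P(X=0) = 4/59 + 15/59 + 24/59 = 43/59
  P(X=1) = 2/59 + 7/59 + 7/59 = 16/59
H(X) = -[(43/59)·log₂(43/59) + (16/59)·log₂(16/59)]
  = 0.332615 + 0.510547 = 0.8432 bits

H(Y|X) = Σ_x P(x)·H(Y|X=x):
  X=0: P(X=0) = 43/59, P(Y|X=0) = (4/43, 15/43, 24/43) → H(Y|X=0) = 1.318301
  X=1: P(X=1) = 16/59, P(Y|X=1) = (1/8, 7/16, 7/16) → H(Y|X=1) = 1.418564
H(Y|X) = (43/59)·1.318301 + (16/59)·1.418564 = 1.3455 bits

H(X,Y) = -Σ_{x,y} P(x,y) log₂ P(x,y). Per-cell terms -P(x,y)·log₂P(x,y):
  X=0: 0.263230, 0.502310, 0.527870
  X=1: 0.165513, 0.364865, 0.364865
Sum of the 6 terms: H(X,Y) = 2.1887 bits

Chain rule check:
  H(X) + H(Y|X) = 0.8432 + 1.3455 = 2.1887 bits
  H(X,Y) = 2.1887 bits
✓ Chain rule verified.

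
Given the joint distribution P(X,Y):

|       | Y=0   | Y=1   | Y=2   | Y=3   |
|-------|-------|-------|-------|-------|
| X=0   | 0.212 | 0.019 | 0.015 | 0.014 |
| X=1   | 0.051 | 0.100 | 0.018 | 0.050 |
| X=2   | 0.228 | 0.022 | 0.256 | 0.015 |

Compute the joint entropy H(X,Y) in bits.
2.8333 bits

H(X,Y) = -Σ_{x,y} P(x,y) log₂ P(x,y). Per-cell terms -P(x,y)·log₂P(x,y):
  X=0: 0.47443, 0.10864, 0.09088, 0.08622
  X=1: 0.21896, 0.33219, 0.10433, 0.21610
  X=2: 0.48630, 0.12114, 0.50324, 0.09088
Sum of the 12 terms: H(X,Y) = 2.8333 bits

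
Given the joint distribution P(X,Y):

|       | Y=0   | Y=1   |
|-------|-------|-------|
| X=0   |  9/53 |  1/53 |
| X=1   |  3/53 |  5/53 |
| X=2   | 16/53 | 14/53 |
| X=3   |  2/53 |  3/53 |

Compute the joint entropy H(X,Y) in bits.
2.5402 bits

H(X,Y) = -Σ_{x,y} P(x,y) log₂ P(x,y). Per-cell terms -P(x,y)·log₂P(x,y):
  X=0: 0.43438, 0.10807
  X=1: 0.23451, 0.32132
  X=2: 0.52164, 0.50732
  X=3: 0.17841, 0.23451
Sum of the 8 terms: H(X,Y) = 2.5402 bits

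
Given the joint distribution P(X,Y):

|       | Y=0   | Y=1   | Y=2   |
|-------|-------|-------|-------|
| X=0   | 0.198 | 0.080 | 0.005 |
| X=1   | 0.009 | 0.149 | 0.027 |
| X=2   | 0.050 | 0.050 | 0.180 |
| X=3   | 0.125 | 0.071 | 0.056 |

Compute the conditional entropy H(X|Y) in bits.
1.5902 bits

H(X|Y) = H(X,Y) - H(Y)

H(X,Y) = -Σ_{x,y} P(x,y) log₂ P(x,y). Per-cell terms -P(x,y)·log₂P(x,y):
  X=0: 0.46261, 0.29151, 0.03822
  X=1: 0.06116, 0.40925, 0.14069
  X=2: 0.21610, 0.21610, 0.44531
  X=3: 0.37500, 0.27094, 0.23287
Sum of the 12 terms: H(X,Y) = 3.1598 bits

Marginal of Y (column sums):
  P(Y=0) = 0.198 + 0.009 + 0.050 + 0.125 = 0.382
  P(Y=1) = 0.080 + 0.149 + 0.050 + 0.071 = 0.350
  P(Y=2) = 0.005 + 0.027 + 0.180 + 0.056 = 0.268
H(Y) = -[0.382·log₂(0.382) + 0.350·log₂(0.350) + 0.268·log₂(0.268)]
  = 0.53035 + 0.53010 + 0.50912 = 1.5696 bits

H(X|Y) = H(X,Y) - H(Y) = 3.1598 - 1.5696 = 1.5902 bits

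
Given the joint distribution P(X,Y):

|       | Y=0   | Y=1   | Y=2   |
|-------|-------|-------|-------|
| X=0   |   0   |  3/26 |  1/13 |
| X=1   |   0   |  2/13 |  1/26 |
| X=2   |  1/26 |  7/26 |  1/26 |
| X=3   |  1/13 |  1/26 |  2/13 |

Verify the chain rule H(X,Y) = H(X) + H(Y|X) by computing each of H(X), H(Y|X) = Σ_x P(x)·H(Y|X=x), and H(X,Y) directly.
H(X) = 1.9543 bits, H(Y|X) = 1.0382 bits, H(X,Y) = 2.9925 bits

Marginal of X (row sums):
  P(X=0) = 0 + 3/26 + 1/13 = 5/26
  P(X=1) = 0 + 2/13 + 1/26 = 5/26
  P(X=2) = 1/26 + 7/26 + 1/26 = 9/26
  P(X=3) = 1/13 + 1/26 + 2/13 = 7/26
H(X) = -[(5/26)·log₂(5/26) + (5/26)·log₂(5/26) + (9/26)·log₂(9/26) + (7/26)·log₂(7/26)]
  = 0.45741 + 0.45741 + 0.52979 + 0.50968 = 1.9543 bits

H(Y|X) = Σ_x P(x)·H(Y|X=x):
  X=0: P(X=0) = 5/26, P(Y|X=0) = (0, 3/5, 2/5) → H(Y|X=0) = 0.97095
  X=1: P(X=1) = 5/26, P(Y|X=1) = (0, 4/5, 1/5) → H(Y|X=1) = 0.72193
  X=2: P(X=2) = 9/26, P(Y|X=2) = (1/9, 7/9, 1/9) → H(Y|X=2) = 0.98643
  X=3: P(X=3) = 7/26, P(Y|X=3) = (2/7, 1/7, 4/7) → H(Y|X=3) = 1.37878
H(Y|X) = (5/26)·0.97095 + (5/26)·0.72193 + (9/26)·0.98643 + (7/26)·1.37878 = 1.0382 bits

H(X,Y) = -Σ_{x,y} P(x,y) log₂ P(x,y). Per-cell terms -P(x,y)·log₂P(x,y):
  X=0: 0.00000, 0.35948, 0.28465
  X=1: 0.00000, 0.41545, 0.18079
  X=2: 0.18079, 0.50968, 0.18079
  X=3: 0.28465, 0.18079, 0.41545
  (cells with P = 0 contribute 0)
Sum of the 12 terms: H(X,Y) = 2.9925 bits

Chain rule check:
  H(X) + H(Y|X) = 1.9543 + 1.0382 = 2.9925 bits
  H(X,Y) = 2.9925 bits
✓ Chain rule verified.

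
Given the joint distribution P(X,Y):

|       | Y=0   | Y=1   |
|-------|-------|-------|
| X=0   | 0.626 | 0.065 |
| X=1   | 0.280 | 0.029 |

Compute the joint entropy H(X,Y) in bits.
1.3417 bits

H(X,Y) = -Σ_{x,y} P(x,y) log₂ P(x,y). Per-cell terms -P(x,y)·log₂P(x,y):
  X=0: 0.42303, 0.25632
  X=1: 0.51422, 0.14813
Sum of the 4 terms: H(X,Y) = 1.3417 bits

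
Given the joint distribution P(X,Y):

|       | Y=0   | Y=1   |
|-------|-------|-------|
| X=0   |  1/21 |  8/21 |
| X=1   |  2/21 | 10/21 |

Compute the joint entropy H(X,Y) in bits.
1.5724 bits

H(X,Y) = -Σ_{x,y} P(x,y) log₂ P(x,y). Per-cell terms -P(x,y)·log₂P(x,y):
  X=0: 0.2092, 0.5304
  X=1: 0.3231, 0.5097
Sum of the 4 terms: H(X,Y) = 1.5724 bits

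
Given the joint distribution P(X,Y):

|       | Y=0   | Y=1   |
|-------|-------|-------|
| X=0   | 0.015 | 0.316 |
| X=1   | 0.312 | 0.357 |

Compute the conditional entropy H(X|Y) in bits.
0.7590 bits

H(X|Y) = H(X,Y) - H(Y)

H(X,Y) = -Σ_{x,y} P(x,y) log₂ P(x,y). Per-cell terms -P(x,y)·log₂P(x,y):
  X=0: 0.090883, 0.525193
  X=1: 0.524279, 0.530503
Sum of the 4 terms: H(X,Y) = 1.67086 bits

Marginal of Y (column sums):
  P(Y=0) = 0.015 + 0.312 = 0.327
  P(Y=1) = 0.316 + 0.357 = 0.673
H(Y) = -[0.327·log₂(0.327) + 0.673·log₂(0.673)]
  = 0.527332 + 0.384499 = 0.91183 bits

H(X|Y) = H(X,Y) - H(Y) = 1.67086 - 0.91183 = 0.7590 bits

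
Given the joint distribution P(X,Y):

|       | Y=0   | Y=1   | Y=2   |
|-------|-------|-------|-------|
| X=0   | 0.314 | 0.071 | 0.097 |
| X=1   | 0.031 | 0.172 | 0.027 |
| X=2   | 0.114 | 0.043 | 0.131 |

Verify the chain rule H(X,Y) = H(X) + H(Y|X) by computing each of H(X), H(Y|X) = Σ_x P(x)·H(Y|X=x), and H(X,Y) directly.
H(X) = 1.5124 bits, H(Y|X) = 1.2791 bits, H(X,Y) = 2.7915 bits

Marginal of X (row sums):
  P(X=0) = 0.314 + 0.071 + 0.097 = 0.482
  P(X=1) = 0.031 + 0.172 + 0.027 = 0.230
  P(X=2) = 0.114 + 0.043 + 0.131 = 0.288
H(X) = -[0.482·log₂(0.482) + 0.230·log₂(0.230) + 0.288·log₂(0.288)]
  = 0.50750 + 0.48767 + 0.51721 = 1.5124 bits

H(Y|X) = Σ_x P(x)·H(Y|X=x):
  X=0: P(X=0) = 0.482, P(Y|X=0) = (157/241, 71/482, 97/482) → H(Y|X=0) = 1.27527
  X=1: P(X=1) = 0.230, P(Y|X=1) = (31/230, 86/115, 27/230) → H(Y|X=1) = 1.06601
  X=2: P(X=2) = 0.288, P(Y|X=2) = (19/48, 43/288, 131/288) → H(Y|X=2) = 1.45584
H(Y|X) = 0.482·1.27527 + 0.230·1.06601 + 0.288·1.45584 = 1.2791 bits

H(X,Y) = -Σ_{x,y} P(x,y) log₂ P(x,y). Per-cell terms -P(x,y)·log₂P(x,y):
  X=0: 0.52475, 0.27094, 0.32649
  X=1: 0.15536, 0.43680, 0.14069
  X=2: 0.35715, 0.19520, 0.38414
Sum of the 9 terms: H(X,Y) = 2.7915 bits

Chain rule check:
  H(X) + H(Y|X) = 1.5124 + 1.2791 = 2.7915 bits
  H(X,Y) = 2.7915 bits
✓ Chain rule verified.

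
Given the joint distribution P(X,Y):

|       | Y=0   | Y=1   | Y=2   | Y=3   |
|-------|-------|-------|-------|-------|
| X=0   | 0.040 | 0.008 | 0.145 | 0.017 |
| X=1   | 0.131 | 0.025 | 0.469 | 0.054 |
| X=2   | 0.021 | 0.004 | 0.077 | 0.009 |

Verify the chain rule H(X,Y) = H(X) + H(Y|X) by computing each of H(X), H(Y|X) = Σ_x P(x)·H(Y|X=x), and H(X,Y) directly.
H(X) = 1.2041 bits, H(Y|X) = 1.2931 bits, H(X,Y) = 2.4971 bits

Marginal of X (row sums):
  P(X=0) = 0.040 + 0.008 + 0.145 + 0.017 = 0.210
  P(X=1) = 0.131 + 0.025 + 0.469 + 0.054 = 0.679
  P(X=2) = 0.021 + 0.004 + 0.077 + 0.009 = 0.111
H(X) = -[0.210·log₂(0.210) + 0.679·log₂(0.679) + 0.111·log₂(0.111)]
  = 0.47282 + 0.37923 + 0.35202 = 1.2041 bits

H(Y|X) = Σ_x P(x)·H(Y|X=x):
  X=0: P(X=0) = 0.210, P(Y|X=0) = (4/21, 4/105, 29/42, 17/210) → H(Y|X=0) = 1.29781
  X=1: P(X=1) = 0.679, P(Y|X=1) = (131/679, 25/679, 67/97, 54/679) → H(Y|X=1) = 1.29256
  X=2: P(X=2) = 0.111, P(Y|X=2) = (7/37, 4/111, 77/111, 3/37) → H(Y|X=2) = 1.28711
H(Y|X) = 0.210·1.29781 + 0.679·1.29256 + 0.111·1.28711 = 1.2931 bits

H(X,Y) = -Σ_{x,y} P(x,y) log₂ P(x,y). Per-cell terms -P(x,y)·log₂P(x,y):
  X=0: 0.18575, 0.05573, 0.40395, 0.09993
  X=1: 0.38414, 0.13305, 0.51231, 0.22739
  X=2: 0.11704, 0.03186, 0.28482, 0.06116
Sum of the 12 terms: H(X,Y) = 2.4971 bits

Chain rule check:
  H(X) + H(Y|X) = 1.2041 + 1.2931 = 2.4972 bits
  H(X,Y) = 2.4971 bits
✓ Chain rule verified (Δ = 0.0001 is 4-dp rounding noise: each of the three values was rounded independently).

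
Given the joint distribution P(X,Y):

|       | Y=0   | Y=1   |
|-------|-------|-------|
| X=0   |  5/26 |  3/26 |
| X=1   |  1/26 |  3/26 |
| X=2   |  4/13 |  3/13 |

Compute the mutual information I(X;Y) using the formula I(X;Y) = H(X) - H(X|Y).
0.0467 bits

I(X;Y) = H(X) - H(X|Y)

Marginal of X (row sums):
  P(X=0) = 5/26 + 3/26 = 4/13
  P(X=1) = 1/26 + 3/26 = 2/13
  P(X=2) = 4/13 + 3/13 = 7/13
H(X) = -[(4/13)·log₂(4/13) + (2/13)·log₂(2/13) + (7/13)·log₂(7/13)]
  = 0.523212 + 0.415452 + 0.480892 = 1.41956 bits

Marginal of Y (column sums):
  P(Y=0) = 5/26 + 1/26 + 4/13 = 7/13
  P(Y=1) = 3/26 + 3/26 + 3/13 = 6/13
H(X|Y) = Σ_y P(y)·H(X|Y=y):
  Y=0: P(Y=0) = 7/13, P(X|Y=0) = (5/14, 1/14, 4/7) → H(X|Y=0) = 1.263809
  Y=1: P(Y=1) = 6/13, P(X|Y=1) = (1/4, 1/4, 1/2) → H(X|Y=1) = 1.500000
H(X|Y) = (7/13)·1.263809 + (6/13)·1.500000 = 1.37282 bits

I(X;Y) = H(X) - H(X|Y) = 1.41956 - 1.37282 = 0.0467 bits

Cross-check via I(X;Y) = H(X) + H(Y) - H(X,Y): computing H(Y) from the column sums and H(X,Y) from the 6 cells in the same way gives H(Y) = 0.99573 bits and H(X,Y) = 2.36855 bits, so
I(X;Y) = 1.41956 + 0.99573 - 2.36855 = 0.0467 bits ✓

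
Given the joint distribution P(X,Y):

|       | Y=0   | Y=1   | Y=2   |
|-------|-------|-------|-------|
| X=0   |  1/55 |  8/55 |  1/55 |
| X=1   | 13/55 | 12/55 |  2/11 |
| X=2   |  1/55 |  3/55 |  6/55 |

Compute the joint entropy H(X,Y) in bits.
2.7157 bits

H(X,Y) = -Σ_{x,y} P(x,y) log₂ P(x,y). Per-cell terms -P(x,y)·log₂P(x,y):
  X=0: 0.10512, 0.40456, 0.10512
  X=1: 0.49185, 0.47921, 0.44717
  X=2: 0.10512, 0.22889, 0.34870
Sum of the 9 terms: H(X,Y) = 2.7157 bits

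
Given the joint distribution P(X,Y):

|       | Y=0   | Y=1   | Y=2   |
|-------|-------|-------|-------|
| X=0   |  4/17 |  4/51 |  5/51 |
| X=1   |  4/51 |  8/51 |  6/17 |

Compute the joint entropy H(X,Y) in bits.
2.3452 bits

H(X,Y) = -Σ_{x,y} P(x,y) log₂ P(x,y). Per-cell terms -P(x,y)·log₂P(x,y):
  X=0: 0.4912, 0.2880, 0.3285
  X=1: 0.2880, 0.4192, 0.5303
Sum of the 6 terms: H(X,Y) = 2.3452 bits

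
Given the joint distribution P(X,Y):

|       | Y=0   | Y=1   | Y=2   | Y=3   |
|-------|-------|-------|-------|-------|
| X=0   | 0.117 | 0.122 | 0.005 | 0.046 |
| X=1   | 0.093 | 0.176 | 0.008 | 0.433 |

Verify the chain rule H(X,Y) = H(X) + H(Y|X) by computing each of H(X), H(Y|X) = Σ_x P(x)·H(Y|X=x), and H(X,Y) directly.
H(X) = 0.8687 bits, H(Y|X) = 1.4447 bits, H(X,Y) = 2.3134 bits

Marginal of X (row sums):
  P(X=0) = 0.117 + 0.122 + 0.005 + 0.046 = 0.290
  P(X=1) = 0.093 + 0.176 + 0.008 + 0.433 = 0.710
H(X) = -[0.290·log₂(0.290) + 0.710·log₂(0.710)]
  = 0.5179 + 0.3508 = 0.8687 bits

H(Y|X) = Σ_x P(x)·H(Y|X=x):
  X=0: P(X=0) = 0.290, P(Y|X=0) = (117/290, 61/145, 1/58, 23/145) → H(Y|X=0) = 1.5762
  X=1: P(X=1) = 0.710, P(Y|X=1) = (93/710, 88/355, 4/355, 433/710) → H(Y|X=1) = 1.3910
H(Y|X) = 0.290·1.5762 + 0.710·1.3910 = 1.4447 bits

H(X,Y) = -Σ_{x,y} P(x,y) log₂ P(x,y). Per-cell terms -P(x,y)·log₂P(x,y):
  X=0: 0.3622, 0.3703, 0.0382, 0.2043
  X=1: 0.3187, 0.4411, 0.0557, 0.5229
Sum of the 8 terms: H(X,Y) = 2.3134 bits

Chain rule check:
  H(X) + H(Y|X) = 0.8687 + 1.4447 = 2.3134 bits
  H(X,Y) = 2.3134 bits
✓ Chain rule verified.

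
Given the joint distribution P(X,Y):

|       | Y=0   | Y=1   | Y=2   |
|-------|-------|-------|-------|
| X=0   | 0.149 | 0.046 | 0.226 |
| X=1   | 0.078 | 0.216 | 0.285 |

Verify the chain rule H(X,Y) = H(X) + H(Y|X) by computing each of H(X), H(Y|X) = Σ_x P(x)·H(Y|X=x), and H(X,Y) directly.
H(X) = 0.9819 bits, H(Y|X) = 1.3973 bits, H(X,Y) = 2.3792 bits

Marginal of X (row sums):
  P(X=0) = 0.149 + 0.046 + 0.226 = 0.421
  P(X=1) = 0.078 + 0.216 + 0.285 = 0.579
H(X) = -[0.421·log₂(0.421) + 0.579·log₂(0.579)]
  = 0.525453 + 0.456463 = 0.9819 bits

H(Y|X) = Σ_x P(x)·H(Y|X=x):
  X=0: P(X=0) = 0.421, P(Y|X=0) = (149/421, 46/421, 226/421) → H(Y|X=0) = 1.361143
  X=1: P(X=1) = 0.579, P(Y|X=1) = (26/193, 72/193, 95/193) → H(Y|X=1) = 1.423637
H(Y|X) = 0.421·1.361143 + 0.579·1.423637 = 1.3973 bits

H(X,Y) = -Σ_{x,y} P(x,y) log₂ P(x,y). Per-cell terms -P(x,y)·log₂P(x,y):
  X=0: 0.409246, 0.204342, 0.484907
  X=1: 0.287070, 0.477554, 0.516125
Sum of the 6 terms: H(X,Y) = 2.3792 bits

Chain rule check:
  H(X) + H(Y|X) = 0.9819 + 1.3973 = 2.3792 bits
  H(X,Y) = 2.3792 bits
✓ Chain rule verified.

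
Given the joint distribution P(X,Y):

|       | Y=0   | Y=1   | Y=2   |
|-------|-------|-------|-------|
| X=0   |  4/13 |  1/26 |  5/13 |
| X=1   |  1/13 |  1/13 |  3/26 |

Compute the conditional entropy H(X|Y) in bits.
0.7733 bits

H(X|Y) = H(X,Y) - H(Y)

H(X,Y) = -Σ_{x,y} P(x,y) log₂ P(x,y). Per-cell terms -P(x,y)·log₂P(x,y):
  X=0: 0.52321, 0.18079, 0.53020
  X=1: 0.28465, 0.28465, 0.35948
Sum of the 6 terms: H(X,Y) = 2.1630 bits

Marginal of Y (column sums):
  P(Y=0) = 4/13 + 1/13 = 5/13
  P(Y=1) = 1/26 + 1/13 = 3/26
  P(Y=2) = 5/13 + 3/26 = 1/2
H(Y) = -[(5/13)·log₂(5/13) + (3/26)·log₂(3/26) + (1/2)·log₂(1/2)]
  = 0.53020 + 0.35948 + 0.50000 = 1.3897 bits

H(X|Y) = H(X,Y) - H(Y) = 2.1630 - 1.3897 = 0.7733 bits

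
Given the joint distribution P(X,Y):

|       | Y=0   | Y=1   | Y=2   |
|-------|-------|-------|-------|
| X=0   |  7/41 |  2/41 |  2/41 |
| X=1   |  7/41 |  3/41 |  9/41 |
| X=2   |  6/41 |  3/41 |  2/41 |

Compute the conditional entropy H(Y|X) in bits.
1.4138 bits

H(Y|X) = H(X,Y) - H(X)

H(X,Y) = -Σ_{x,y} P(x,y) log₂ P(x,y). Per-cell terms -P(x,y)·log₂P(x,y):
  X=0: 0.43540, 0.21256, 0.21256
  X=1: 0.43540, 0.27604, 0.48021
  X=2: 0.40574, 0.27604, 0.21256
Sum of the 9 terms: H(X,Y) = 2.9465 bits

Marginal of X (row sums):
  P(X=0) = 7/41 + 2/41 + 2/41 = 11/41
  P(X=1) = 7/41 + 3/41 + 9/41 = 19/41
  P(X=2) = 6/41 + 3/41 + 2/41 = 11/41
H(X) = -[(11/41)·log₂(11/41) + (19/41)·log₂(19/41) + (11/41)·log₂(11/41)]
  = 0.50925 + 0.51422 + 0.50925 = 1.5327 bits

H(Y|X) = H(X,Y) - H(X) = 2.9465 - 1.5327 = 1.4138 bits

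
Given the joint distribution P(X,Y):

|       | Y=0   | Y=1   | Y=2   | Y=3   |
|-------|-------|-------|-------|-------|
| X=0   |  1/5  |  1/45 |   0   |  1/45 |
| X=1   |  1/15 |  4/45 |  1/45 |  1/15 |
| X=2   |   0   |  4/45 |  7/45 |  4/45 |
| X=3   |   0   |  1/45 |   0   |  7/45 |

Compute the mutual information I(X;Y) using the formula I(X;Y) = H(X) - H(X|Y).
0.6872 bits

I(X;Y) = H(X) - H(X|Y)

Marginal of X (row sums):
  P(X=0) = 1/5 + 1/45 + 0 + 1/45 = 11/45
  P(X=1) = 1/15 + 4/45 + 1/45 + 1/15 = 11/45
  P(X=2) = 0 + 4/45 + 7/45 + 4/45 = 1/3
  P(X=3) = 0 + 1/45 + 0 + 7/45 = 8/45
H(X) = -[(11/45)·log₂(11/45) + (11/45)·log₂(11/45) + (1/3)·log₂(1/3) + (8/45)·log₂(8/45)]
  = 0.496814 + 0.496814 + 0.528321 + 0.442996 = 1.964945 bits

Marginal of Y (column sums):
  P(Y=0) = 1/5 + 1/15 + 0 + 0 = 4/15
  P(Y=1) = 1/45 + 4/45 + 4/45 + 1/45 = 2/9
  P(Y=2) = 0 + 1/45 + 7/45 + 0 = 8/45
  P(Y=3) = 1/45 + 1/15 + 4/45 + 7/45 = 1/3
H(X|Y) = Σ_y P(y)·H(X|Y=y):
  Y=0: P(Y=0) = 4/15, P(X|Y=0) = (3/4, 1/4, 0, 0) → H(X|Y=0) = 0.811278
  Y=1: P(Y=1) = 2/9, P(X|Y=1) = (1/10, 2/5, 2/5, 1/10) → H(X|Y=1) = 1.721928
  Y=2: P(Y=2) = 8/45, P(X|Y=2) = (0, 1/8, 7/8, 0) → H(X|Y=2) = 0.543564
  Y=3: P(Y=3) = 1/3, P(X|Y=3) = (1/15, 1/5, 4/15, 7/15) → H(X|Y=3) = 1.746466
H(X|Y) = (4/15)·0.811278 + (2/9)·1.721928 + (8/45)·0.543564 + (1/3)·1.746466 = 1.277780 bits

I(X;Y) = H(X) - H(X|Y) = 1.964945 - 1.277780 = 0.6872 bits

Cross-check via I(X;Y) = H(X) + H(Y) - H(X,Y): computing H(Y) from the column sums and H(X,Y) from the 16 cells in the same way gives H(Y) = 1.962027 bits and H(X,Y) = 3.239807 bits, so
I(X;Y) = 1.964945 + 1.962027 - 3.239807 = 0.6872 bits ✓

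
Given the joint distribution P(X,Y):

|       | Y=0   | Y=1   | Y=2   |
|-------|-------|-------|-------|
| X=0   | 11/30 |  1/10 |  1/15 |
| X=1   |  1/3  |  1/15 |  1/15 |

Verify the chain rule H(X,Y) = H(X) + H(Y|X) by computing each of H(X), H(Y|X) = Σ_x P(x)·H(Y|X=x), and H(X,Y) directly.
H(X) = 0.9968 bits, H(Y|X) = 1.1758 bits, H(X,Y) = 2.1726 bits

Marginal of X (row sums):
  P(X=0) = 11/30 + 1/10 + 1/15 = 8/15
  P(X=1) = 1/3 + 1/15 + 1/15 = 7/15
H(X) = -[(8/15)·log₂(8/15) + (7/15)·log₂(7/15)]
  = 0.48367 + 0.51312 = 0.9968 bits

H(Y|X) = Σ_x P(x)·H(Y|X=x):
  X=0: P(X=0) = 8/15, P(Y|X=0) = (11/16, 3/16, 1/8) → H(Y|X=0) = 1.19946
  X=1: P(X=1) = 7/15, P(Y|X=1) = (5/7, 1/7, 1/7) → H(Y|X=1) = 1.14883
H(Y|X) = (8/15)·1.19946 + (7/15)·1.14883 = 1.1758 bits

H(X,Y) = -Σ_{x,y} P(x,y) log₂ P(x,y). Per-cell terms -P(x,y)·log₂P(x,y):
  X=0: 0.53073, 0.33219, 0.26046
  X=1: 0.52832, 0.26046, 0.26046
Sum of the 6 terms: H(X,Y) = 2.1726 bits

Chain rule check:
  H(X) + H(Y|X) = 0.9968 + 1.1758 = 2.1726 bits
  H(X,Y) = 2.1726 bits
✓ Chain rule verified.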